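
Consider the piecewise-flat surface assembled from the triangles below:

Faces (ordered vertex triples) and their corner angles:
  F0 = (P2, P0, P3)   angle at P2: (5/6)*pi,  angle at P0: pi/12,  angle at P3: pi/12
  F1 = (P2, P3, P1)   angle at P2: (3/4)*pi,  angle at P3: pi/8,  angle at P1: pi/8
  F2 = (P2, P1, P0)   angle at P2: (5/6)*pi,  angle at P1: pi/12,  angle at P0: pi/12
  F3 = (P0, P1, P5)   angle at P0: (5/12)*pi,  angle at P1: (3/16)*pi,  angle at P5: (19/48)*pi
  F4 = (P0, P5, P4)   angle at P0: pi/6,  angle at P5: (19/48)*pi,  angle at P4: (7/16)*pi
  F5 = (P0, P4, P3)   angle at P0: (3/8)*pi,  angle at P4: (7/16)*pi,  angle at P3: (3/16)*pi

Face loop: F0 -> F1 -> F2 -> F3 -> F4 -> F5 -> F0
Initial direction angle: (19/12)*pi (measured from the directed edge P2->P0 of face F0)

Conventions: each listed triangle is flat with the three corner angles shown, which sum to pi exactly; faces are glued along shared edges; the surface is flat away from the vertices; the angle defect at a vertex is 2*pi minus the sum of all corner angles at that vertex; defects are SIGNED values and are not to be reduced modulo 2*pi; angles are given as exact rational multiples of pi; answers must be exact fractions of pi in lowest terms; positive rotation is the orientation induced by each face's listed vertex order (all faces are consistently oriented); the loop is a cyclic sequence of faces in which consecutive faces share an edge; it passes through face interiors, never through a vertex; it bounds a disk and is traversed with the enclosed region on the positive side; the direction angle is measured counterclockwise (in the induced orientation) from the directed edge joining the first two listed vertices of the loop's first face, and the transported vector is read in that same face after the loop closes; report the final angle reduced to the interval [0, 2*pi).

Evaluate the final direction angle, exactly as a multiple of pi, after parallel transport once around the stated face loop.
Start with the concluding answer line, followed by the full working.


Answer: final direction angle = pi/24

enclosed vertex P0: corner angles sum to (9/8)*pi, defect = 2*pi - (9/8)*pi = (7/8)*pi
enclosed vertex P2: corner angles sum to (29/12)*pi, defect = 2*pi - (29/12)*pi = (-5/12)*pi
adding the enclosed defects to the starting angle (mod 2*pi, induced orientation) gives the holonomy
final angle = (19/12)*pi + (11/24)*pi = pi/24 (mod 2*pi)


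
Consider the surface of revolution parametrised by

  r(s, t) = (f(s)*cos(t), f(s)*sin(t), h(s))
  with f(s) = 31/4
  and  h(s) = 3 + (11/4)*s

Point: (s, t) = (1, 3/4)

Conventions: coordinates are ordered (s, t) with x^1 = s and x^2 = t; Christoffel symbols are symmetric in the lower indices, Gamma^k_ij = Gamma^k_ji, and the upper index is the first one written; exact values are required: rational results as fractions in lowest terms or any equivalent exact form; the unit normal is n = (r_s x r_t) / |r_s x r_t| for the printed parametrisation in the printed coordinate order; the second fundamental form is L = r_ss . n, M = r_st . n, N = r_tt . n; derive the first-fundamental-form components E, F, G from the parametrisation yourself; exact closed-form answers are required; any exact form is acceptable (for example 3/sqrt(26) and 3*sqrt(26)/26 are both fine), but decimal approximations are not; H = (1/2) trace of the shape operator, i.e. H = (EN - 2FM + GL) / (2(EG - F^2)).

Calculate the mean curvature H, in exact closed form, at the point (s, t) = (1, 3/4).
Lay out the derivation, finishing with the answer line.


f = 31/4, f' = 0, f'' = 0, h' = 11/4, h'' = 0
E = 121/16, F = 0, G = 961/16; answer radicand W^2 = 121/16
unnormalised second-form numerators: l = 0, m = 0, n = 341/16; L = l/sqrt(121/16), and similarly M = m/sqrt(W^2), N = n/sqrt(W^2)
H = (E*n - 2*F*m + G*l) / (2*(EG - F^2)*sqrt(W^2)); E*n - 2*F*m + G*l = 41261/256, EG - F^2 = 116281/256, so H = (11/62)/sqrt(121/16)

Answer: H = 2/31


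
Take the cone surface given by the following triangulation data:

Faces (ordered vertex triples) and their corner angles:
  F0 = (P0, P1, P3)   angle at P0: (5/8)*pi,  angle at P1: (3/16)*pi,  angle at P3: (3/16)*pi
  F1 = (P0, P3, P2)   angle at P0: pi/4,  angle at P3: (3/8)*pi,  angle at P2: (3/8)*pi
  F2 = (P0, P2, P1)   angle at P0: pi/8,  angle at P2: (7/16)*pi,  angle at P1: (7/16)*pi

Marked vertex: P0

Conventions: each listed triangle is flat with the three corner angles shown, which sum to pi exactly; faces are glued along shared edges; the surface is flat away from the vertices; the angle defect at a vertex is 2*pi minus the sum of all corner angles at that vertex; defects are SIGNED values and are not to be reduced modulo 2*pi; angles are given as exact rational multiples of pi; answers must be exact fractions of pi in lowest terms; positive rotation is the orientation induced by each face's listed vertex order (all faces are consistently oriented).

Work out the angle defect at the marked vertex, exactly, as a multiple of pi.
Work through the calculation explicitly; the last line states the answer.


Sum of corner angles at P0: pi
defect = 2*pi - pi

Answer: defect(P0) = pi


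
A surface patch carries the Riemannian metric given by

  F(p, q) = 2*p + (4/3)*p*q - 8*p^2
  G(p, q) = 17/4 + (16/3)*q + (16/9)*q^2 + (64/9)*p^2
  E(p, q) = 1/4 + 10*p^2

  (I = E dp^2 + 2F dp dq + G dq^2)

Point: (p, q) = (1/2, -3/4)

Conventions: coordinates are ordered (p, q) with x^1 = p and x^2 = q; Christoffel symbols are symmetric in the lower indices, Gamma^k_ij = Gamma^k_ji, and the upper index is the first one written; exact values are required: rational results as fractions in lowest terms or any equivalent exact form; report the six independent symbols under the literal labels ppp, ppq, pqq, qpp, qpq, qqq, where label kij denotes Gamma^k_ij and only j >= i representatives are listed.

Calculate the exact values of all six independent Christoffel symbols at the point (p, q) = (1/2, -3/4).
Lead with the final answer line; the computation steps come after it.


Answer: Gamma_ppp = 668/875, Gamma_ppq = 768/875, Gamma_pqq = -8744/7875, Gamma_qpp = -1692/875, Gamma_qpq = 1408/875, Gamma_qqq = -96/875

E = 11/4, F = -3/2, G = 109/36 at the point
E_p = 10, E_q = 0, F_p = -7, F_q = 2/3, G_p = 64/9, G_q = 8/3
EG - F^2 = 875/144;  g^inv = (144/875) * [[109/36, 3/2], [3/2, 11/4]]
first-kind symbols [ij,l] = (1/2)(d_i g_jl + d_j g_il - d_l g_ij): [pp,p] = E_p/2 = 5, [pp,q] = F_p - E_q/2 = -7, [pq,p] = E_q/2 = 0, [pq,q] = G_p/2 = 32/9, [qq,p] = F_q - G_p/2 = -26/9, [qq,q] = G_q/2 = 4/3
Gamma^p_ij = (G*[ij,p] - F*[ij,q])/(EG - F^2), Gamma^q_ij = (E*[ij,q] - F*[ij,p])/(EG - F^2)


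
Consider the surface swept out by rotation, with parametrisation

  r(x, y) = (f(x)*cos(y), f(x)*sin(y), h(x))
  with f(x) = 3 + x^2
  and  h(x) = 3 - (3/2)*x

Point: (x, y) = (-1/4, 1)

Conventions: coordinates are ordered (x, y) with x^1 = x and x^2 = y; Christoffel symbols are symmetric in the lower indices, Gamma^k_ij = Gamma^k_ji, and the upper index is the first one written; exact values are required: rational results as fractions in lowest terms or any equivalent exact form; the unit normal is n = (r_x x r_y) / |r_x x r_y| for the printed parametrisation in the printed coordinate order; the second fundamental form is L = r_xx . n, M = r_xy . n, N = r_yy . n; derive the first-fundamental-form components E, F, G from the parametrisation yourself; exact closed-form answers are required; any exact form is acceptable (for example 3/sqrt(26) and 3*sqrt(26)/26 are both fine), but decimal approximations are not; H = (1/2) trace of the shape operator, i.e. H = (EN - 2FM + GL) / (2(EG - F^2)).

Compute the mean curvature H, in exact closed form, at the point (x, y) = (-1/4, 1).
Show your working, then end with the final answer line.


f = 49/16, f' = -1/2, f'' = 2, h' = -3/2, h'' = 0
E = 5/2, F = 0, G = 2401/256; answer radicand W^2 = 5/2
unnormalised second-form numerators: l = 3, m = 0, n = -147/32; L = l/sqrt(5/2), and similarly M = m/sqrt(W^2), N = n/sqrt(W^2)
H = (E*n - 2*F*m + G*l) / (2*(EG - F^2)*sqrt(W^2)); E*n - 2*F*m + G*l = 4263/256, EG - F^2 = 12005/512, so H = (87/245)/sqrt(5/2)

Answer: H = 87*sqrt(10)/1225


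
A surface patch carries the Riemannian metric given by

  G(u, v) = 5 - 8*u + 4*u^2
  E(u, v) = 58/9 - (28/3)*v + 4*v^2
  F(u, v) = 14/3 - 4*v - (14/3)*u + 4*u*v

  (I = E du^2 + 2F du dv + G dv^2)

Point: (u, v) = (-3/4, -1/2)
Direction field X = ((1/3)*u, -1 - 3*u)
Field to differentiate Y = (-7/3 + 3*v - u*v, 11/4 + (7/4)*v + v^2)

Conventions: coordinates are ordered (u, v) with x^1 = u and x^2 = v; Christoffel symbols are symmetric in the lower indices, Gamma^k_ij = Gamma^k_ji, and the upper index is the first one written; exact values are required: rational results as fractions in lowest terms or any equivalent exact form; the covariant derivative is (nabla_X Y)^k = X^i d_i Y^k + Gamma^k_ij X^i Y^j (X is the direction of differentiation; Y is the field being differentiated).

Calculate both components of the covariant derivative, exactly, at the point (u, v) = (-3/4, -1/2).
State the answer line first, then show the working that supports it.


Answer: (nabla_X Y)^u = 86261/14032, (nabla_X Y)^v = 36507/14032

E = 109/9, F = 35/3, G = 53/4 at the point
E_u = 0, E_v = -40/3, F_u = -20/3, F_v = -7, G_u = -14, G_v = 0
EG - F^2 = 877/36;  g^inv = (36/877) * [[53/4, -35/3], [-35/3, 109/9]]
first-kind symbols [ij,l] = (1/2)(d_i g_jl + d_j g_il - d_l g_ij): [uu,u] = E_u/2 = 0, [uu,v] = F_u - E_v/2 = 0, [uv,u] = E_v/2 = -20/3, [uv,v] = G_u/2 = -7, [vv,u] = F_v - G_u/2 = 0, [vv,v] = G_v/2 = 0
Gamma^u_ij = (G*[ij,u] - F*[ij,v])/(EG - F^2), Gamma^v_ij = (E*[ij,v] - F*[ij,u])/(EG - F^2)
Gamma_uuu = 0, Gamma_uuv = -240/877, Gamma_uvv = 0, Gamma_vuu = 0, Gamma_vuv = -252/877, Gamma_vvv = 0
X = (-1/4, 5/4), Y = (-101/24, 17/8) at the point


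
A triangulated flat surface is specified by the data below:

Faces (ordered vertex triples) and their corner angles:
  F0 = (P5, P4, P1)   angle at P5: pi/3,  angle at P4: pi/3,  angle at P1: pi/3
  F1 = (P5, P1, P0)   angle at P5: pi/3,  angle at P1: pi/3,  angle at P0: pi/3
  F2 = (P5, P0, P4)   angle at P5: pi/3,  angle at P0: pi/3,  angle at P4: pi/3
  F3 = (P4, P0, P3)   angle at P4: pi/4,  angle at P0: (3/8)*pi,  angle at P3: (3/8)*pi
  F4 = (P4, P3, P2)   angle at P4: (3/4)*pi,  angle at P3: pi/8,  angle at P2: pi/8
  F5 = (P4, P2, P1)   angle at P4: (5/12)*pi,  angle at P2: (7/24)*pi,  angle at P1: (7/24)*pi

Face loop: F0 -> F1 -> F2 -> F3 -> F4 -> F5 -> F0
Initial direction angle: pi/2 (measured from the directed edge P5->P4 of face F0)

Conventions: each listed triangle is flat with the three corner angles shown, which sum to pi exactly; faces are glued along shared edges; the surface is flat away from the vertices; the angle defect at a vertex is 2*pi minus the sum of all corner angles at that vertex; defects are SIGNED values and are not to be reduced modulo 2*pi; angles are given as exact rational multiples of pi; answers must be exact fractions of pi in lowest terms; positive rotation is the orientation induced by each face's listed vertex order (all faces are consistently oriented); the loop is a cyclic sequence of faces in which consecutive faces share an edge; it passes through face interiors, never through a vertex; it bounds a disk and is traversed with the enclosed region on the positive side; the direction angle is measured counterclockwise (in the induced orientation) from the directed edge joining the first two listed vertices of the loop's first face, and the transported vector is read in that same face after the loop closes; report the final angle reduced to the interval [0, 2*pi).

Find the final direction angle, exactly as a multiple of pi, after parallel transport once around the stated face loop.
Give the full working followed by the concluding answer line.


enclosed vertex P4: corner angles sum to (25/12)*pi, defect = 2*pi - (25/12)*pi = -pi/12
enclosed vertex P5: corner angles sum to pi, defect = 2*pi - pi = pi
summing the enclosed defects onto the initial angle, mod 2*pi in the induced orientation:
final angle = pi/2 + (11/12)*pi = (17/12)*pi (mod 2*pi)

Answer: final direction angle = (17/12)*pi


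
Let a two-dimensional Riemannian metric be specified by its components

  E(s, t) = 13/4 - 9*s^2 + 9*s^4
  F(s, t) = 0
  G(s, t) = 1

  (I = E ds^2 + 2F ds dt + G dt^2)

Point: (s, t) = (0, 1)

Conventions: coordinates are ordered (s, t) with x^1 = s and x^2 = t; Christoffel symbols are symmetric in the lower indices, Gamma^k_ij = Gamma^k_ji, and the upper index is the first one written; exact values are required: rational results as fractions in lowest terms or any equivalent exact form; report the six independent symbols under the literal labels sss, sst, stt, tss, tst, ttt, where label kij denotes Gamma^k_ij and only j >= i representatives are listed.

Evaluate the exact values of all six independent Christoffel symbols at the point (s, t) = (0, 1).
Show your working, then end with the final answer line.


E = 13/4, F = 0, G = 1 at the point
E_s = 0, E_t = 0, F_s = 0, F_t = 0, G_s = 0, G_t = 0
EG - F^2 = 13/4;  g^inv = (4/13) * [[1, 0], [0, 13/4]]
first-kind symbols [ij,l] = (1/2)(d_i g_jl + d_j g_il - d_l g_ij): [ss,s] = E_s/2 = 0, [ss,t] = F_s - E_t/2 = 0, [st,s] = E_t/2 = 0, [st,t] = G_s/2 = 0, [tt,s] = F_t - G_s/2 = 0, [tt,t] = G_t/2 = 0
Gamma^s_ij = (G*[ij,s] - F*[ij,t])/(EG - F^2), Gamma^t_ij = (E*[ij,t] - F*[ij,s])/(EG - F^2)

Answer: Gamma_sss = 0, Gamma_sst = 0, Gamma_stt = 0, Gamma_tss = 0, Gamma_tst = 0, Gamma_ttt = 0


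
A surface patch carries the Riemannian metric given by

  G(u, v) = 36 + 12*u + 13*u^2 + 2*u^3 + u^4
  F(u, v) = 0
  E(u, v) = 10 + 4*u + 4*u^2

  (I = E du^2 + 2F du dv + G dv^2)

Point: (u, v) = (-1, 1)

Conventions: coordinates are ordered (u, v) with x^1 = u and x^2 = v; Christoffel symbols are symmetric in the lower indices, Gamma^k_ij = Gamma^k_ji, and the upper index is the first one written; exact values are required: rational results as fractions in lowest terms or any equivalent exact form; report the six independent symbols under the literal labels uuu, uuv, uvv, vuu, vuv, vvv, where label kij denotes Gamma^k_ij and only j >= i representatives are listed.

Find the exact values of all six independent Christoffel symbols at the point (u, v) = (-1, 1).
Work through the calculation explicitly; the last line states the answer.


E = 10, F = 0, G = 36 at the point
E_u = -4, E_v = 0, F_u = 0, F_v = 0, G_u = -12, G_v = 0
EG - F^2 = 360;  g^inv = (1/360) * [[36, 0], [0, 10]]
first-kind symbols [ij,l] = (1/2)(d_i g_jl + d_j g_il - d_l g_ij): [uu,u] = E_u/2 = -2, [uu,v] = F_u - E_v/2 = 0, [uv,u] = E_v/2 = 0, [uv,v] = G_u/2 = -6, [vv,u] = F_v - G_u/2 = 6, [vv,v] = G_v/2 = 0
Gamma^u_ij = (G*[ij,u] - F*[ij,v])/(EG - F^2), Gamma^v_ij = (E*[ij,v] - F*[ij,u])/(EG - F^2)

Answer: Gamma_uuu = -1/5, Gamma_uuv = 0, Gamma_uvv = 3/5, Gamma_vuu = 0, Gamma_vuv = -1/6, Gamma_vvv = 0


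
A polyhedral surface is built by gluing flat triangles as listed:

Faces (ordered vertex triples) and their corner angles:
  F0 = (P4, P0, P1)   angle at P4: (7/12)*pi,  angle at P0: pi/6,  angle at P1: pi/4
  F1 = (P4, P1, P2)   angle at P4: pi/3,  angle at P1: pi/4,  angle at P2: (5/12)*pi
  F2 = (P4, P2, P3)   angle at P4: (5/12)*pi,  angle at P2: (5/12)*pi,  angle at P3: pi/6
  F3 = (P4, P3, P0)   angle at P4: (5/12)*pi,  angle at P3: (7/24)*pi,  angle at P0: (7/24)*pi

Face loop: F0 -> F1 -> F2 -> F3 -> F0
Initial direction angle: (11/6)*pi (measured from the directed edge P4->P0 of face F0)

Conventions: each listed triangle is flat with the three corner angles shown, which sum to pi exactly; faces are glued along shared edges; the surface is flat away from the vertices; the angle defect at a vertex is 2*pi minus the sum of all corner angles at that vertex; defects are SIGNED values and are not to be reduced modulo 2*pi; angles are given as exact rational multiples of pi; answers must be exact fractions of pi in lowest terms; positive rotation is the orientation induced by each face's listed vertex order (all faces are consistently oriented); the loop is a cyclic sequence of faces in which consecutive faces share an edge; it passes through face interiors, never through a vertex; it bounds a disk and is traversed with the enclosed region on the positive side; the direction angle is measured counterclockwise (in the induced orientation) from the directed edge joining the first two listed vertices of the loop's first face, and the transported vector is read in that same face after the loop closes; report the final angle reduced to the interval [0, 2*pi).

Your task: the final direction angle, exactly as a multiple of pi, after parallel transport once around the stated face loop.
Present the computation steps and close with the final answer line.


enclosed vertex P4: corner angles sum to (7/4)*pi, defect = 2*pi - (7/4)*pi = pi/4
summing the enclosed defects onto the initial angle, mod 2*pi in the induced orientation:
final angle = (11/6)*pi + pi/4 = pi/12 (mod 2*pi)

Answer: final direction angle = pi/12


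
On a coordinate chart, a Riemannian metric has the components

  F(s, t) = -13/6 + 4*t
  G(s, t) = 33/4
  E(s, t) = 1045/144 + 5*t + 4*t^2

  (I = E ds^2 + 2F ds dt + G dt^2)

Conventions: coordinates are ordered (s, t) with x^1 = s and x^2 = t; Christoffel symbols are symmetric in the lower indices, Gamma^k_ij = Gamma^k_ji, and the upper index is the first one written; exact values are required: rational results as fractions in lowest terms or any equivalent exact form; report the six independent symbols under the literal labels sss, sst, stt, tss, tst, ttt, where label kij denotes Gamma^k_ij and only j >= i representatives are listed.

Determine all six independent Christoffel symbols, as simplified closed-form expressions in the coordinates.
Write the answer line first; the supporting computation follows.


Answer: Gamma_sss = (9216*t^2 + 768*t - 3120)/(9792*t^2 + 33744*t + 31781), Gamma_sst = (19008*t + 11880)/(9792*t^2 + 33744*t + 31781), Gamma_stt = 19008/(9792*t^2 + 33744*t + 31781), Gamma_tss = (-9216*t^3 - 17280*t^2 - 23920*t - 10450)/(9792*t^2 + 33744*t + 31781), Gamma_tst = (-9216*t^2 - 768*t + 3120)/(9792*t^2 + 33744*t + 31781), Gamma_ttt = (4992 - 9216*t)/(9792*t^2 + 33744*t + 31781)

E = 1045/144 + 5*t + 4*t^2; F = -13/6 + 4*t; G = 33/4
Gamma^k_ij = (1/2) g^{kl} (d_i g_jl + d_j g_il - d_l g_ij), with g^inv = (1/(EG-F^2)) [[G, -F], [-F, E]]
first partials: E_s = 0, E_t = 5 + 8*t, F_s = 0, F_t = 4, G_s = 0, G_t = 0
D = EG - F^2 = 31781/576 + (703/12)*t + 17*t^2
expanded: Gamma^s_ss = (G E_s - 2F F_s + F E_t)/(2D), Gamma^s_st = (G E_t - F G_s)/(2D), Gamma^s_tt = (2G F_t - G G_s - F G_t)/(2D), Gamma^t_ss = (2E F_s - E E_t - F E_s)/(2D), Gamma^t_st = (E G_s - F E_t)/(2D), Gamma^t_tt = (E G_t - 2F F_t + F G_s)/(2D); substitute and cancel common factors


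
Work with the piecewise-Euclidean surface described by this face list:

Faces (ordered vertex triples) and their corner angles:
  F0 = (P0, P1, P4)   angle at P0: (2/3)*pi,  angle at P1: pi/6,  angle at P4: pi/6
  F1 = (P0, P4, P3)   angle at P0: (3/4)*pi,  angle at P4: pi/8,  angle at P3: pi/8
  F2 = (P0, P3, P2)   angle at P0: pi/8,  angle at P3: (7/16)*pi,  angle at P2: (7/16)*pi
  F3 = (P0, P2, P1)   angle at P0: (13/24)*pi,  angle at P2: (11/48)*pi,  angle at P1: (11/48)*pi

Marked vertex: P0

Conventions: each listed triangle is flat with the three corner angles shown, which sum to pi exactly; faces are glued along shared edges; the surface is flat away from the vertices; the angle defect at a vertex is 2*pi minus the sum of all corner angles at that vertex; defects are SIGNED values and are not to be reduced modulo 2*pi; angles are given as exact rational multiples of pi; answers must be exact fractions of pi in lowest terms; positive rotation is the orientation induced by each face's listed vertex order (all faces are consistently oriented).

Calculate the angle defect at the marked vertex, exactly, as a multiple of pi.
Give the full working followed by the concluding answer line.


Sum of corner angles at P0: (25/12)*pi
defect = 2*pi - (25/12)*pi

Answer: defect(P0) = -pi/12


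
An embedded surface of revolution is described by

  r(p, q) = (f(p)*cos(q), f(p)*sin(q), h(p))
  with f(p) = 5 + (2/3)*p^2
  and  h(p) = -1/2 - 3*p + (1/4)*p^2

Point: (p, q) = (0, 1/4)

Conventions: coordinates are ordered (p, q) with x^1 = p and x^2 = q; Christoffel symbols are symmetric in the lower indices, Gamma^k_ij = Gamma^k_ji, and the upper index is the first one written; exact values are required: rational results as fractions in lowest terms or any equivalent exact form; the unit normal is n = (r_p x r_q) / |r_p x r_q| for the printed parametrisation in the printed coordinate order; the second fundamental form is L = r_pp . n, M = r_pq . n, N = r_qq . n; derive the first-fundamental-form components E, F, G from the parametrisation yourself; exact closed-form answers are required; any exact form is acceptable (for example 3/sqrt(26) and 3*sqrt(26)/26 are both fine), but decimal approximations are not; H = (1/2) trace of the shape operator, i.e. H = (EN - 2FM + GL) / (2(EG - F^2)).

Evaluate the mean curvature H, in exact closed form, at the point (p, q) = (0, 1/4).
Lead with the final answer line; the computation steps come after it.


Answer: H = -7/270

f = 5, f' = 0, f'' = 4/3, h' = -3, h'' = 1/2
E = 9, F = 0, G = 25; answer radicand W^2 = 9
unnormalised second-form numerators: l = 4, m = 0, n = -15; L = l/sqrt(9), and similarly M = m/sqrt(W^2), N = n/sqrt(W^2)
H = (E*n - 2*F*m + G*l) / (2*(EG - F^2)*sqrt(W^2)); E*n - 2*F*m + G*l = -35, EG - F^2 = 225, so H = (-7/90)/sqrt(9)


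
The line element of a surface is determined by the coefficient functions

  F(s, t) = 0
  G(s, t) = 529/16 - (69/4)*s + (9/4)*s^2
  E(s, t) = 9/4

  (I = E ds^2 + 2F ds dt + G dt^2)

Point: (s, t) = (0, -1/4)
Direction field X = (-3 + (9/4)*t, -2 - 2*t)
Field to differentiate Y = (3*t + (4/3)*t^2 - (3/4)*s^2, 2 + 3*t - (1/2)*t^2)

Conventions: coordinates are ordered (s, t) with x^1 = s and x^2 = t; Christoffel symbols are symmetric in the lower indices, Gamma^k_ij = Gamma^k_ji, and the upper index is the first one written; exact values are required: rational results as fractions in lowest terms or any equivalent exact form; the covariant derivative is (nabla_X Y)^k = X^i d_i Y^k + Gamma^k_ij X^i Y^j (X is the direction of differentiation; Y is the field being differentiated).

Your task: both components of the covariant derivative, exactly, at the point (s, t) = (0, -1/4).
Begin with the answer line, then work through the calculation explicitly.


Answer: (nabla_X Y)^s = -1345/128, (nabla_X Y)^t = -23571/5888

E = 9/4, F = 0, G = 529/16 at the point
E_s = 0, E_t = 0, F_s = 0, F_t = 0, G_s = -69/4, G_t = 0
EG - F^2 = 4761/64;  g^inv = (64/4761) * [[529/16, 0], [0, 9/4]]
first-kind symbols [ij,l] = (1/2)(d_i g_jl + d_j g_il - d_l g_ij): [ss,s] = E_s/2 = 0, [ss,t] = F_s - E_t/2 = 0, [st,s] = E_t/2 = 0, [st,t] = G_s/2 = -69/8, [tt,s] = F_t - G_s/2 = 69/8, [tt,t] = G_t/2 = 0
Gamma^s_ij = (G*[ij,s] - F*[ij,t])/(EG - F^2), Gamma^t_ij = (E*[ij,t] - F*[ij,s])/(EG - F^2)
Gamma_sss = 0, Gamma_sst = 0, Gamma_stt = 23/6, Gamma_tss = 0, Gamma_tst = -6/23, Gamma_ttt = 0
X = (-57/16, -3/2), Y = (-2/3, 39/32) at the point


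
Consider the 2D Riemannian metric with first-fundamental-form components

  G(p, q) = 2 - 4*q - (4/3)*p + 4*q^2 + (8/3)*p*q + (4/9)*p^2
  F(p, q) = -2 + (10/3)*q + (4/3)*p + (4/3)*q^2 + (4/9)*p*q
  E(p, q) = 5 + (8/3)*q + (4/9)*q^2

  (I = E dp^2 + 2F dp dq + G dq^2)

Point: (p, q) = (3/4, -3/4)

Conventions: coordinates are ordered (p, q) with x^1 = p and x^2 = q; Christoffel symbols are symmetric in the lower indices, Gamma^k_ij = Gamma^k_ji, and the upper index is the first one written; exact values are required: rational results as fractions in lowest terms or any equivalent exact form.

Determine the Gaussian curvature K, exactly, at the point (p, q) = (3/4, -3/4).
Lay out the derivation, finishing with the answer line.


E = 13/4, F = -3, G = 5, EG - F^2 = 29/4 at the point
E_p = 0, E_q = 2, F_p = 1, F_q = 5/3, G_p = -8/3, G_q = -8
E_qq = 8/9, F_pq = 4/9, G_pp = 8/9
By Brioschi, K is (det M1 - det M2) divided by (EG - F^2) squared.
M1 = [[-E_qq/2 + F_pq - G_pp/2, E_p/2, F_p - E_q/2], [F_q - G_p/2, E, F], [G_q/2, F, G]] = [[-4/9, 0, 0], [3, 13/4, -3], [-4, -3, 5]]; det M1 = -29/9
M2 = [[0, E_q/2, G_p/2], [E_q/2, E, F], [G_p/2, F, G]] = [[0, 1, -4/3], [1, 13/4, -3], [-4/3, -3, 5]]; det M2 = -25/9
det M1 - det M2 = -4/9; K = -4/9 / (29/4)^2 = -64/7569

Answer: K = -64/7569


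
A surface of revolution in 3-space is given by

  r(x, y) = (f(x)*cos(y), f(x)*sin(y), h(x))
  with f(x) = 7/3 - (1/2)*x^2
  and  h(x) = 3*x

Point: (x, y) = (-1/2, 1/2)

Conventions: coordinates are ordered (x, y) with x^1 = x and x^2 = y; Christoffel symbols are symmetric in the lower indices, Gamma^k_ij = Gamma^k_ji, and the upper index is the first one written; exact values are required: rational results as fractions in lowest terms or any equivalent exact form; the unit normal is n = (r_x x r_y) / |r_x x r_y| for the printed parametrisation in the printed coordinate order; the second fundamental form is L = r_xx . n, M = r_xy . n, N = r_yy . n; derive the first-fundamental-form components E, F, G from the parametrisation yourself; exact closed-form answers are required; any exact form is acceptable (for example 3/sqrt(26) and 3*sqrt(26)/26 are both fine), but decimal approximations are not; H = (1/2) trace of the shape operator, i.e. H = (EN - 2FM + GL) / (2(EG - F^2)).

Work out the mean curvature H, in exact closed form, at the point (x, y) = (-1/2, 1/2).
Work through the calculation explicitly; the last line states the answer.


f = 53/24, f' = 1/2, f'' = -1, h' = 3, h'' = 0
E = 37/4, F = 0, G = 2809/576; answer radicand W^2 = 37/4
unnormalised second-form numerators: l = 3, m = 0, n = 53/8; L = l/sqrt(37/4), and similarly M = m/sqrt(W^2), N = n/sqrt(W^2)
H = (E*n - 2*F*m + G*l) / (2*(EG - F^2)*sqrt(W^2)); E*n - 2*F*m + G*l = 14575/192, EG - F^2 = 103933/2304, so H = (1650/1961)/sqrt(37/4)

Answer: H = 3300*sqrt(37)/72557


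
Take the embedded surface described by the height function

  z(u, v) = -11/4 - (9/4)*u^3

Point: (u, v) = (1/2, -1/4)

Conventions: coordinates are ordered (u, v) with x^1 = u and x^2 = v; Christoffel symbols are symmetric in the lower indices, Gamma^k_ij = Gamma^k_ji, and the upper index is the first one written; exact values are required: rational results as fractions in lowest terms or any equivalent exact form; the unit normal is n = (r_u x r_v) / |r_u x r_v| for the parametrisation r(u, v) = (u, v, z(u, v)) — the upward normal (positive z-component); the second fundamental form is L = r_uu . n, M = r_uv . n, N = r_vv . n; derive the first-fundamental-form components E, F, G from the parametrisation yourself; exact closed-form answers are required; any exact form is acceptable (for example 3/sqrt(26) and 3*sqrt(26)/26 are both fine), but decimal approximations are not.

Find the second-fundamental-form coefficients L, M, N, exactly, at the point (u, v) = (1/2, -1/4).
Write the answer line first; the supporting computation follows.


Answer: L = -108*sqrt(985)/985, M = 0, N = 0

z_u = -27/16, z_v = 0, z_uu = -27/4, z_uv = 0, z_vv = 0
E = 985/256, F = 0, G = 1; answer radicand W^2 = 985/256
unnormalised second-form numerators: l = -27/4, m = 0, n = 0; L = l/sqrt(985/256), and similarly M = m/sqrt(W^2), N = n/sqrt(W^2)


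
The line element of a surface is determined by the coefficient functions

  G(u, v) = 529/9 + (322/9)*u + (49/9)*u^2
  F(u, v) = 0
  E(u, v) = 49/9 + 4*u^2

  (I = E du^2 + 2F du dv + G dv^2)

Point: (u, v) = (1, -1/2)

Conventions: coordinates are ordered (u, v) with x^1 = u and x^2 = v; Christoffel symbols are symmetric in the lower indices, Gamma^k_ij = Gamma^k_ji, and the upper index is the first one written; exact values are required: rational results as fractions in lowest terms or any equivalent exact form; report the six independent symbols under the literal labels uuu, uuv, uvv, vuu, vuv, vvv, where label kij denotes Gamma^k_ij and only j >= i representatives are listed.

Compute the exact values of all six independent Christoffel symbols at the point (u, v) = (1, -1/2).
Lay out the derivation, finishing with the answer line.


E = 85/9, F = 0, G = 100 at the point
E_u = 8, E_v = 0, F_u = 0, F_v = 0, G_u = 140/3, G_v = 0
EG - F^2 = 8500/9;  g^inv = (9/8500) * [[100, 0], [0, 85/9]]
first-kind symbols [ij,l] = (1/2)(d_i g_jl + d_j g_il - d_l g_ij): [uu,u] = E_u/2 = 4, [uu,v] = F_u - E_v/2 = 0, [uv,u] = E_v/2 = 0, [uv,v] = G_u/2 = 70/3, [vv,u] = F_v - G_u/2 = -70/3, [vv,v] = G_v/2 = 0
Gamma^u_ij = (G*[ij,u] - F*[ij,v])/(EG - F^2), Gamma^v_ij = (E*[ij,v] - F*[ij,u])/(EG - F^2)

Answer: Gamma_uuu = 36/85, Gamma_uuv = 0, Gamma_uvv = -42/17, Gamma_vuu = 0, Gamma_vuv = 7/30, Gamma_vvv = 0


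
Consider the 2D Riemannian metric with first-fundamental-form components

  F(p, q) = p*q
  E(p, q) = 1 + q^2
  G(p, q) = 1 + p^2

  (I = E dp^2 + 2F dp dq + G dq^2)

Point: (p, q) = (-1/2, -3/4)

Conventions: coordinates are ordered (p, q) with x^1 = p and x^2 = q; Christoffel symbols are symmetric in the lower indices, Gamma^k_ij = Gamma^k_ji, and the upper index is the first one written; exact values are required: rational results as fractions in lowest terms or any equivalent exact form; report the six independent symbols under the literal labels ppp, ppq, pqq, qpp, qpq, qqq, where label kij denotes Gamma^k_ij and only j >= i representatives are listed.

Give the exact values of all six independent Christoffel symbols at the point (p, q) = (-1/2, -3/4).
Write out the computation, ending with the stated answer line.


E = 25/16, F = 3/8, G = 5/4 at the point
E_p = 0, E_q = -3/2, F_p = -3/4, F_q = -1/2, G_p = -1, G_q = 0
EG - F^2 = 29/16;  g^inv = (16/29) * [[5/4, -3/8], [-3/8, 25/16]]
first-kind symbols [ij,l] = (1/2)(d_i g_jl + d_j g_il - d_l g_ij): [pp,p] = E_p/2 = 0, [pp,q] = F_p - E_q/2 = 0, [pq,p] = E_q/2 = -3/4, [pq,q] = G_p/2 = -1/2, [qq,p] = F_q - G_p/2 = 0, [qq,q] = G_q/2 = 0
Gamma^p_ij = (G*[ij,p] - F*[ij,q])/(EG - F^2), Gamma^q_ij = (E*[ij,q] - F*[ij,p])/(EG - F^2)

Answer: Gamma_ppp = 0, Gamma_ppq = -12/29, Gamma_pqq = 0, Gamma_qpp = 0, Gamma_qpq = -8/29, Gamma_qqq = 0


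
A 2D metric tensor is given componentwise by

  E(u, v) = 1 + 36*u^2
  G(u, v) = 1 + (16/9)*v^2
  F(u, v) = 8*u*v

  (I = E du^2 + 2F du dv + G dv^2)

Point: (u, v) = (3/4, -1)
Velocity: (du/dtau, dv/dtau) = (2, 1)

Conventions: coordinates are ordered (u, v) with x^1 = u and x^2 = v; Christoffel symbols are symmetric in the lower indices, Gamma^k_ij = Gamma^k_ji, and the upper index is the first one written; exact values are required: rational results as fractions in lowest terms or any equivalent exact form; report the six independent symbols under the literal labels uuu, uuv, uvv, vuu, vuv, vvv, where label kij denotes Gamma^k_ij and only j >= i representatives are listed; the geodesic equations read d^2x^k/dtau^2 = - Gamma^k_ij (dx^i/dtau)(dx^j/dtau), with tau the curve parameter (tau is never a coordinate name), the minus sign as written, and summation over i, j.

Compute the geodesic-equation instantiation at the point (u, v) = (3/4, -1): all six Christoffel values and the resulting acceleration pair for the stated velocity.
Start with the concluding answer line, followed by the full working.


Answer: Gamma_uuu = 972/829, Gamma_uuv = 0, Gamma_uvv = 216/829, Gamma_vuu = -288/829, Gamma_vuv = 0, Gamma_vvv = -64/829; accelerations (d^2u/dtau^2, d^2v/dtau^2) = (-4104/829, 1216/829)

E = 85/4, F = -6, G = 25/9 at the point
E_u = 54, E_v = 0, F_u = -8, F_v = 6, G_u = 0, G_v = -32/9
EG - F^2 = 829/36;  g^inv = (36/829) * [[25/9, 6], [6, 85/4]]
first-kind symbols [ij,l] = (1/2)(d_i g_jl + d_j g_il - d_l g_ij): [uu,u] = E_u/2 = 27, [uu,v] = F_u - E_v/2 = -8, [uv,u] = E_v/2 = 0, [uv,v] = G_u/2 = 0, [vv,u] = F_v - G_u/2 = 6, [vv,v] = G_v/2 = -16/9
Gamma^u_ij = (G*[ij,u] - F*[ij,v])/(EG - F^2), Gamma^v_ij = (E*[ij,v] - F*[ij,u])/(EG - F^2)
Gamma_uuu = 972/829, Gamma_uuv = 0, Gamma_uvv = 216/829, Gamma_vuu = -288/829, Gamma_vuv = 0, Gamma_vvv = -64/829
d^2u/dtau^2 = -(Gamma_uuu*(2)^2 + 2*Gamma_uuv*(2)*(1) + Gamma_uvv*(1)^2) = -4104/829
d^2v/dtau^2 = -(Gamma_vuu*(2)^2 + 2*Gamma_vuv*(2)*(1) + Gamma_vvv*(1)^2) = 1216/829


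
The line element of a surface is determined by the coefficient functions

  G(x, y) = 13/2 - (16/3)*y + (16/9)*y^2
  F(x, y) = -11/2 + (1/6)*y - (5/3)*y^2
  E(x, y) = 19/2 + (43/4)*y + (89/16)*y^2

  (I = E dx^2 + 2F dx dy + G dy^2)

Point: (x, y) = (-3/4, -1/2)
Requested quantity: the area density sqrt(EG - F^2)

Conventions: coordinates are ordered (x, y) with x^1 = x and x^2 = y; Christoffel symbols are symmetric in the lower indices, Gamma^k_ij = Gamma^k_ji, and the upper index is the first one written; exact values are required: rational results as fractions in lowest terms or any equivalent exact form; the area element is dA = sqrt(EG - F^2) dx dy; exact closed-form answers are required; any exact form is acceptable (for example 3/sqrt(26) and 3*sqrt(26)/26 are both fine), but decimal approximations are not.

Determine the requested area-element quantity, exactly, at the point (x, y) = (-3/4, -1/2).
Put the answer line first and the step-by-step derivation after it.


Answer: sqrt(EG - F^2) = sqrt(39194)/48

E = 353/64, F = -6, G = 173/18; EG - F^2 = 19597/1152


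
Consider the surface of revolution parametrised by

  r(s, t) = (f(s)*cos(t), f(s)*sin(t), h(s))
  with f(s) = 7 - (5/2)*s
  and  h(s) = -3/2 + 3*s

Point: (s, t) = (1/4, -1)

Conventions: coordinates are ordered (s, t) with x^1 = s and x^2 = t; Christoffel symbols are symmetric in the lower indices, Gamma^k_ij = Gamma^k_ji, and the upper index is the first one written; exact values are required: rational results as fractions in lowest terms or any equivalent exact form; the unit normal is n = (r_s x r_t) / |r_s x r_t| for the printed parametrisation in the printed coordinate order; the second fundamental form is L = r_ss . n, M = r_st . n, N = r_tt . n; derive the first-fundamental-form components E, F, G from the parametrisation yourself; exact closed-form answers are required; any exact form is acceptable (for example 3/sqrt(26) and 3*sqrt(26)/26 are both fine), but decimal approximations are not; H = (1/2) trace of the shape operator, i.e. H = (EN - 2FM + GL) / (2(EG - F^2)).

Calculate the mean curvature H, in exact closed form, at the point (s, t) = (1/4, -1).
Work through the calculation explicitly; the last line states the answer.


f = 51/8, f' = -5/2, f'' = 0, h' = 3, h'' = 0
E = 61/4, F = 0, G = 2601/64; answer radicand W^2 = 61/4
unnormalised second-form numerators: l = 0, m = 0, n = 153/8; L = l/sqrt(61/4), and similarly M = m/sqrt(W^2), N = n/sqrt(W^2)
H = (E*n - 2*F*m + G*l) / (2*(EG - F^2)*sqrt(W^2)); E*n - 2*F*m + G*l = 9333/32, EG - F^2 = 158661/256, so H = (4/17)/sqrt(61/4)

Answer: H = 8*sqrt(61)/1037


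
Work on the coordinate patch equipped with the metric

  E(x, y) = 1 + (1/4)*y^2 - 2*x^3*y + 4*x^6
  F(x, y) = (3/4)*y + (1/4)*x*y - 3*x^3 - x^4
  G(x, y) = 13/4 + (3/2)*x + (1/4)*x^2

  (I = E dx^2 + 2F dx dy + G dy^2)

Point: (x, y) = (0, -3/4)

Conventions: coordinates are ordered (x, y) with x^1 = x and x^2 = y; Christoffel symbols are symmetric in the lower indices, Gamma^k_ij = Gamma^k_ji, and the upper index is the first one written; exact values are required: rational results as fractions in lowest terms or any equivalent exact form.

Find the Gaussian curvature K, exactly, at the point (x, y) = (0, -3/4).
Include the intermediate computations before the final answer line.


E = 73/64, F = -9/16, G = 13/4, EG - F^2 = 217/64 at the point
E_x = 0, E_y = -3/8, F_x = -3/16, F_y = 3/4, G_x = 3/2, G_y = 0
E_yy = 1/2, F_xy = 1/4, G_xx = 1/2
Apply the Brioschi formula K = (det M1 - det M2)/(EG - F^2)^2 over the derivative matrices of E, F, G.
M1 = [[-E_yy/2 + F_xy - G_xx/2, E_x/2, F_x - E_y/2], [F_y - G_x/2, E, F], [G_y/2, F, G]] = [[-1/4, 0, 0], [0, 73/64, -9/16], [0, -9/16, 13/4]]; det M1 = -217/256
M2 = [[0, E_y/2, G_x/2], [E_y/2, E, F], [G_x/2, F, G]] = [[0, -3/16, 3/4], [-3/16, 73/64, -9/16], [3/4, -9/16, 13/4]]; det M2 = -153/256
det M1 - det M2 = -1/4; K = -1/4 / (217/64)^2 = -1024/47089

Answer: K = -1024/47089


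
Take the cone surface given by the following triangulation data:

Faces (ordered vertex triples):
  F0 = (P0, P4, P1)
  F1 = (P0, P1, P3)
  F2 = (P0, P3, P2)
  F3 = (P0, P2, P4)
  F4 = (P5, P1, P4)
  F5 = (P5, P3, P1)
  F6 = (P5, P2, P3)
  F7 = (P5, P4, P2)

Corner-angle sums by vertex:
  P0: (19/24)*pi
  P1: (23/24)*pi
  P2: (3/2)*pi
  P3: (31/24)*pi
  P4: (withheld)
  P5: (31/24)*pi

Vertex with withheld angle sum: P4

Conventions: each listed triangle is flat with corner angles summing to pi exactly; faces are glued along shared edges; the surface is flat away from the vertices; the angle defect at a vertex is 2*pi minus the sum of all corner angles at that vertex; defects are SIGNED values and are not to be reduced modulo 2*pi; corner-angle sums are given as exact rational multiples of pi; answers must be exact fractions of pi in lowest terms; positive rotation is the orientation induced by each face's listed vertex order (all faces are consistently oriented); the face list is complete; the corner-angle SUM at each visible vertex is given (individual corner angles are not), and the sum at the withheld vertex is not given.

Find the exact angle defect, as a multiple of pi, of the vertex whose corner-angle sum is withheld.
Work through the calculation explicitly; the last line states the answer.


V = 6, E = 12, F = 8; chi = V - E + F = 2
Gauss-Bonnet: total defect = 2*pi*chi = 4*pi; visible defects sum to (25/6)*pi

Answer: defect(P4) = -pi/6


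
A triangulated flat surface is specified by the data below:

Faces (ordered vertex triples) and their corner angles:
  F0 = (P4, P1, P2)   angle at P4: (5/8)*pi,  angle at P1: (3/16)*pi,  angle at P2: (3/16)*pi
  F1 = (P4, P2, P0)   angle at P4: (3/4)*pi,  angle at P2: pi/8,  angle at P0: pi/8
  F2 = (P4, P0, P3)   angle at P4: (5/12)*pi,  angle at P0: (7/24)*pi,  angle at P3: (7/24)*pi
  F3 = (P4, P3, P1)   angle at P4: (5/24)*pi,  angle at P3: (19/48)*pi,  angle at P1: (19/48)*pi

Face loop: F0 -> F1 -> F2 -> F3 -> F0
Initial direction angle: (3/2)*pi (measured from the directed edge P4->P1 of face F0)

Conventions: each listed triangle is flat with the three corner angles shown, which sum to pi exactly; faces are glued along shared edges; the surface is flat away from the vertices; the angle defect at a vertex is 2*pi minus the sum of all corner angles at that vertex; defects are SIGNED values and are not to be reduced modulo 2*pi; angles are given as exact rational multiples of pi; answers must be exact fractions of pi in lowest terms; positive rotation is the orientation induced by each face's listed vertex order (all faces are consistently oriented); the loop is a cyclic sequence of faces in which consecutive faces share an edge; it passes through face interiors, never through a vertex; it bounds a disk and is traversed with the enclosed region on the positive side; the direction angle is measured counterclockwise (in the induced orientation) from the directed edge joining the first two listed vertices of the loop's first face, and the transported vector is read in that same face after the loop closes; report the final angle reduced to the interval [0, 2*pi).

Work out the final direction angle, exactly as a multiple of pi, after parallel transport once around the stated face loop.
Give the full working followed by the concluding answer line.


enclosed vertex P4: corner angles sum to 2*pi, defect = 2*pi - 2*pi = 0
by Gauss-Bonnet the loop rotates the vector by the enclosed defect sum (positive orientation, mod 2*pi)
final angle = (3/2)*pi + 0 = (3/2)*pi (mod 2*pi)

Answer: final direction angle = (3/2)*pi


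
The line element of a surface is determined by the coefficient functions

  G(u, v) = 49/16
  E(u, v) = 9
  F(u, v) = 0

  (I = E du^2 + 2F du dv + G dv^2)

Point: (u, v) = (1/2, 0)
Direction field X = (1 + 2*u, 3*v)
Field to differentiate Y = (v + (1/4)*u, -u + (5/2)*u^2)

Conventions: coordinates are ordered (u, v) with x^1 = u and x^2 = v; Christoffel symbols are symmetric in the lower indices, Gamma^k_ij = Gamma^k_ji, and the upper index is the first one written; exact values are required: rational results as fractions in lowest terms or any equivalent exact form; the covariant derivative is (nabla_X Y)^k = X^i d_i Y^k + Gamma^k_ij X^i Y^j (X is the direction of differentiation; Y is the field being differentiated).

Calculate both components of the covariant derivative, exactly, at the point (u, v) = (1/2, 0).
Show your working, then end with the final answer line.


E = 9, F = 0, G = 49/16 at the point
E_u = 0, E_v = 0, F_u = 0, F_v = 0, G_u = 0, G_v = 0
EG - F^2 = 441/16;  g^inv = (16/441) * [[49/16, 0], [0, 9]]
first-kind symbols [ij,l] = (1/2)(d_i g_jl + d_j g_il - d_l g_ij): [uu,u] = E_u/2 = 0, [uu,v] = F_u - E_v/2 = 0, [uv,u] = E_v/2 = 0, [uv,v] = G_u/2 = 0, [vv,u] = F_v - G_u/2 = 0, [vv,v] = G_v/2 = 0
Gamma^u_ij = (G*[ij,u] - F*[ij,v])/(EG - F^2), Gamma^v_ij = (E*[ij,v] - F*[ij,u])/(EG - F^2)
Gamma_uuu = 0, Gamma_uuv = 0, Gamma_uvv = 0, Gamma_vuu = 0, Gamma_vuv = 0, Gamma_vvv = 0
X = (2, 0), Y = (1/8, 1/8) at the point

Answer: (nabla_X Y)^u = 1/2, (nabla_X Y)^v = 3
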